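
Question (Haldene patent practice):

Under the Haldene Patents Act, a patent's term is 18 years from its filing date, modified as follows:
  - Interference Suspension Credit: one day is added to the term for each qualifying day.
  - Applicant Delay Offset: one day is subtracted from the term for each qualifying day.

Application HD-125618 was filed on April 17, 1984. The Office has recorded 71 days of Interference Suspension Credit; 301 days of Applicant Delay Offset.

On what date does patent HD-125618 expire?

Base term: filing date + 18 years → 17 April 2002.
Interference Suspension Credit: +71 days → 27 June 2002.
Applicant Delay Offset: −301 days → 30 August 2001.

2001-08-30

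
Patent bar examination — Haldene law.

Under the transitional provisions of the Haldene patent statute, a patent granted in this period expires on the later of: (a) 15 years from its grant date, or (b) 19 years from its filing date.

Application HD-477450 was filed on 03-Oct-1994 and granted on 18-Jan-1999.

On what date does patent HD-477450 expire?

2014-01-18

(a) grant + 15 years → 18 January 2014.
(b) filing + 19 years → 3 October 2013.
Later of the two: 18 January 2014.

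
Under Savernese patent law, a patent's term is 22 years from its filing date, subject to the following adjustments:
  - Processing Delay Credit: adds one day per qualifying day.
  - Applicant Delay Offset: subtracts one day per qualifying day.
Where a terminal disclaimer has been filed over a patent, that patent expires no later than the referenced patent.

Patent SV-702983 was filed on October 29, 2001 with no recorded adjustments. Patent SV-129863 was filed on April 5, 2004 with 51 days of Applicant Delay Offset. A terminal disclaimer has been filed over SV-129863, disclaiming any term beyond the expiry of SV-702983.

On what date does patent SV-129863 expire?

2023-10-29

Natural term of SV-129863:
  Base: filing + 22 years → 5 April 2026.
  Applicant Delay Offset: −51 days → 13 February 2026.
Expiry of referenced patent SV-702983:
  Base: filing + 22 years → 29 October 2023.
Terminal disclaimer: SV-129863 expires on the earlier of 13 February 2026 and 29 October 2023.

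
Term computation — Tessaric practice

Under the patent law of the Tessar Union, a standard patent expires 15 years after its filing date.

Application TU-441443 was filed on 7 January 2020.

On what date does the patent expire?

2035-01-07

Filing date + 15 years → 7 January 2035.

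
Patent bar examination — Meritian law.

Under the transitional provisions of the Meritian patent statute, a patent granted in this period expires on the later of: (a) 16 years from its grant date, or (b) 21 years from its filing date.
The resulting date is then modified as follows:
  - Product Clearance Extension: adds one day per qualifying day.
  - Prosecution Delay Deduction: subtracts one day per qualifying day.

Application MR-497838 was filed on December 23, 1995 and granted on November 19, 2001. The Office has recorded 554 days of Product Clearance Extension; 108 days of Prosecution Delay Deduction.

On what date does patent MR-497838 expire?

February 8, 2019

(a) grant + 16 years → 19 November 2017.
(b) filing + 21 years → 23 December 2016.
Later of the two: 19 November 2017.
Product Clearance Extension: +554 days → 27 May 2019.
Prosecution Delay Deduction: −108 days → 8 February 2019.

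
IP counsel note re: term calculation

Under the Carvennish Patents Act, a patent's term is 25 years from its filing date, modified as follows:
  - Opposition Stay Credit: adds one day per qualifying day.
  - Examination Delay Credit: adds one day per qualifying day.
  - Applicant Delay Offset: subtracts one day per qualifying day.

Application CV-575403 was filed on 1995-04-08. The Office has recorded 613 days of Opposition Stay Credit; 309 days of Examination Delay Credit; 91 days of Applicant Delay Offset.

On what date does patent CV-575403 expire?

2022-07-18

Base term: filing date + 25 years → 8 April 2020.
Opposition Stay Credit: +613 days → 12 December 2021.
Examination Delay Credit: +309 days → 17 October 2022.
Applicant Delay Offset: −91 days → 18 July 2022.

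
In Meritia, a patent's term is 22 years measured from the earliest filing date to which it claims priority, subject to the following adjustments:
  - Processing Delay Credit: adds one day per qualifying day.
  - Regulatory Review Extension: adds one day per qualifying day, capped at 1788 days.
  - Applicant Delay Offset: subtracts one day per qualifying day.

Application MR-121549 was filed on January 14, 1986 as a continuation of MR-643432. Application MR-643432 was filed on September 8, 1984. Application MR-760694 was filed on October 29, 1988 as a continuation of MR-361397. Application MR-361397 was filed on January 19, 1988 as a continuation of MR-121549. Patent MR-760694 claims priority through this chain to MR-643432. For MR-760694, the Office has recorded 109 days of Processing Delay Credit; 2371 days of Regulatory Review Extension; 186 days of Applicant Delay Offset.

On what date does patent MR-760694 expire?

Earliest priority filing: 8 September 1984.
Base term: 8 September 1984 + 22 years → 8 September 2006.
Processing Delay Credit: +109 days → 26 December 2006.
Regulatory Review Extension: 2371 days claimed exceeds the 1788-day cap, so +1788 days → 18 November 2011.
Applicant Delay Offset: −186 days → 16 May 2011.

2011-05-16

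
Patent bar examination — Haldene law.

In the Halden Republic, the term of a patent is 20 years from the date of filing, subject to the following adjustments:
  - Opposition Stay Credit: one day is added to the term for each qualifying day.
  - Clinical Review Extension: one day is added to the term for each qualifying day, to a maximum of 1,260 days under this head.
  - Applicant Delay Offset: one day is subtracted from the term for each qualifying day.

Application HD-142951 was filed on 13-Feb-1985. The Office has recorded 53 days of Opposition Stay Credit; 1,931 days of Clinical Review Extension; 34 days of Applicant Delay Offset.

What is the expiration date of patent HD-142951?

Base term: filing date + 20 years → 13 February 2005.
Opposition Stay Credit: +53 days → 7 April 2005.
Clinical Review Extension: 1931 days claimed exceeds the 1260-day cap, so +1260 days → 18 September 2008.
Applicant Delay Offset: −34 days → 15 August 2008.

2008-08-15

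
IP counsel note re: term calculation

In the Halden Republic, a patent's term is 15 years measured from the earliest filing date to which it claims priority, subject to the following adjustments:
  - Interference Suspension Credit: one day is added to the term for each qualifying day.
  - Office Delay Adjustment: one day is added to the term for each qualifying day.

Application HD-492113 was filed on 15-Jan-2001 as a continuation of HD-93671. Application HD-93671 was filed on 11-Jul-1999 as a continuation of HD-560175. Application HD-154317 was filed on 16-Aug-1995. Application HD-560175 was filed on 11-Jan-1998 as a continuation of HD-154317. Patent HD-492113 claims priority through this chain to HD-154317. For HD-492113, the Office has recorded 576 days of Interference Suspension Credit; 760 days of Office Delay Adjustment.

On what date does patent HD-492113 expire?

2014-04-13

Earliest priority filing: 16 August 1995.
Base term: 16 August 1995 + 15 years → 16 August 2010.
Interference Suspension Credit: +576 days → 14 March 2012.
Office Delay Adjustment: +760 days → 13 April 2014.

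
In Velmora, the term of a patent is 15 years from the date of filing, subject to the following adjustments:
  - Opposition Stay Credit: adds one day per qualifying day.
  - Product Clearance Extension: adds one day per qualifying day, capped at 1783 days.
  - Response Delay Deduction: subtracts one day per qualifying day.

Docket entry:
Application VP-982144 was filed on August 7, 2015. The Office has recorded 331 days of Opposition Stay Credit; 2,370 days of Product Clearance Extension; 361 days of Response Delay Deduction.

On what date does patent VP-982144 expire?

May 26, 2035

Base term: filing date + 15 years → 7 August 2030.
Opposition Stay Credit: +331 days → 4 July 2031.
Product Clearance Extension: 2370 days claimed exceeds the 1783-day cap, so +1783 days → 21 May 2036.
Response Delay Deduction: −361 days → 26 May 2035.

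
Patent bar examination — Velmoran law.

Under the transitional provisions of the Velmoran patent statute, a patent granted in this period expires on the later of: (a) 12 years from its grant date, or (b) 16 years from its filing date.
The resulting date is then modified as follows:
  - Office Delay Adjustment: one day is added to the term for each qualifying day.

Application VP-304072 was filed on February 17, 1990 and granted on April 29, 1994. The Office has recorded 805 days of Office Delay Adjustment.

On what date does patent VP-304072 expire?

2008-07-12

(a) grant + 12 years → 29 April 2006.
(b) filing + 16 years → 17 February 2006.
Later of the two: 29 April 2006.
Office Delay Adjustment: +805 days → 12 July 2008.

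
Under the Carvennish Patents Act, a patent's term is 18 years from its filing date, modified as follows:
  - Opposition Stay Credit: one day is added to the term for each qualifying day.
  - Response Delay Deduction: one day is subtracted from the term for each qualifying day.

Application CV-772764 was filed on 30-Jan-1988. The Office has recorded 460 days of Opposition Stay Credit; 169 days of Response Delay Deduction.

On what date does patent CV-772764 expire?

Base term: filing date + 18 years → 30 January 2006.
Opposition Stay Credit: +460 days → 5 May 2007.
Response Delay Deduction: −169 days → 17 November 2006.

2006-11-17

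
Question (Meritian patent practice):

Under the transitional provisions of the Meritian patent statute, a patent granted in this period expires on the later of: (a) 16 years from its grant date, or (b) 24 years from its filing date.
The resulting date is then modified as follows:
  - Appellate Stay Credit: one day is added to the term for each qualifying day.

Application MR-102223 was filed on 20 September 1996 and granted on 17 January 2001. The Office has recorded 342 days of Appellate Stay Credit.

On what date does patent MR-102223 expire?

2021-08-28

(a) grant + 16 years → 17 January 2017.
(b) filing + 24 years → 20 September 2020.
Later of the two: 20 September 2020.
Appellate Stay Credit: +342 days → 28 August 2021.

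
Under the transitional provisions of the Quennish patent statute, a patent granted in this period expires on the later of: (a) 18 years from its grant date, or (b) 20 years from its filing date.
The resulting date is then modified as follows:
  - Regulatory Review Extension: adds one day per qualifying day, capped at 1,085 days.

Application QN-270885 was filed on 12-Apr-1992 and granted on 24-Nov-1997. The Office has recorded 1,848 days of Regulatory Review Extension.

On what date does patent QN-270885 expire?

2018-11-13

(a) grant + 18 years → 24 November 2015.
(b) filing + 20 years → 12 April 2012.
Later of the two: 24 November 2015.
Regulatory Review Extension: 1848 days claimed exceeds the 1085-day cap, so +1085 days → 13 November 2018.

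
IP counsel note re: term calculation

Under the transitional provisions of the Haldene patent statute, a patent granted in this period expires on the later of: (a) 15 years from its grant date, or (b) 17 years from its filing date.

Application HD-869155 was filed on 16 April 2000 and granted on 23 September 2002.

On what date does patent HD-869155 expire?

September 23, 2017

(a) grant + 15 years → 23 September 2017.
(b) filing + 17 years → 16 April 2017.
Later of the two: 23 September 2017.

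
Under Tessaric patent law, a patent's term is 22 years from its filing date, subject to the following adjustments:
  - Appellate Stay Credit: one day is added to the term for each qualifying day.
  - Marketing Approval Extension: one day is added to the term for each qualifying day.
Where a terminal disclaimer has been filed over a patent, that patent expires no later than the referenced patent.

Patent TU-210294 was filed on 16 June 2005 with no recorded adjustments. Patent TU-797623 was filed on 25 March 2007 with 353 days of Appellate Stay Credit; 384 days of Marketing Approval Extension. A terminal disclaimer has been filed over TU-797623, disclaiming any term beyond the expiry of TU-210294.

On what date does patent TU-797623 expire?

June 16, 2027

Natural term of TU-797623:
  Base: filing + 22 years → 25 March 2029.
  Appellate Stay Credit: +353 days → 13 March 2030.
  Marketing Approval Extension: +384 days → 1 April 2031.
Expiry of referenced patent TU-210294:
  Base: filing + 22 years → 16 June 2027.
Terminal disclaimer: TU-797623 expires on the earlier of 1 April 2031 and 16 June 2027.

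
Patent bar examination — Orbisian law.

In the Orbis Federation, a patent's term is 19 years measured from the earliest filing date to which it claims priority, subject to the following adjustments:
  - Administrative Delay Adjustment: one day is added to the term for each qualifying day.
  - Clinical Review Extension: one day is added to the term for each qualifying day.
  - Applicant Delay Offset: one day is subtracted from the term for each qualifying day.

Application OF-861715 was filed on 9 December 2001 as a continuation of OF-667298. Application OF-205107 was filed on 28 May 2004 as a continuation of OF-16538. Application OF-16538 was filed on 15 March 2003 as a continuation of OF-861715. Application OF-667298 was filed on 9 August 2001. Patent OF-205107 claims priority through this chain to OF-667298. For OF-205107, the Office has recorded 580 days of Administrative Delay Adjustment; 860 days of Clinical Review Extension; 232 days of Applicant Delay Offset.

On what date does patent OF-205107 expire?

Earliest priority filing: 9 August 2001.
Base term: 9 August 2001 + 19 years → 9 August 2020.
Administrative Delay Adjustment: +580 days → 12 March 2022.
Clinical Review Extension: +860 days → 19 July 2024.
Applicant Delay Offset: −232 days → 30 November 2023.

2023-11-30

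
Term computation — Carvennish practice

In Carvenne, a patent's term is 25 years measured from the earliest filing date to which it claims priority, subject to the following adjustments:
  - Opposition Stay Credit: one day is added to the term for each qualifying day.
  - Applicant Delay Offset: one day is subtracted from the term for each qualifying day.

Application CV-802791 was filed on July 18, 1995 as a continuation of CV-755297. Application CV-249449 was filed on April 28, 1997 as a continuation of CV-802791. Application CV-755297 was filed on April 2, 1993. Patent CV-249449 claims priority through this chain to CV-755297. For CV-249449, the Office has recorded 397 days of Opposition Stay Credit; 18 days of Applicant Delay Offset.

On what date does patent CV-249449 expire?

2019-04-16

Earliest priority filing: 2 April 1993.
Base term: 2 April 1993 + 25 years → 2 April 2018.
Opposition Stay Credit: +397 days → 4 May 2019.
Applicant Delay Offset: −18 days → 16 April 2019.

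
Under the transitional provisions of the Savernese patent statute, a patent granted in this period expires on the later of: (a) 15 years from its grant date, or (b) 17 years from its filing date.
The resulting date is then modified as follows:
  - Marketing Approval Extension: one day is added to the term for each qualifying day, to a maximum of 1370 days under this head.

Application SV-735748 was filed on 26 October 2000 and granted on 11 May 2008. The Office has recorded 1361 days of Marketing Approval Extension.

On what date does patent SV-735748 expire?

January 31, 2027

(a) grant + 15 years → 11 May 2023.
(b) filing + 17 years → 26 October 2017.
Later of the two: 11 May 2023.
Marketing Approval Extension: 1361 days (within the 1370-day cap) → +1361 days → 31 January 2027.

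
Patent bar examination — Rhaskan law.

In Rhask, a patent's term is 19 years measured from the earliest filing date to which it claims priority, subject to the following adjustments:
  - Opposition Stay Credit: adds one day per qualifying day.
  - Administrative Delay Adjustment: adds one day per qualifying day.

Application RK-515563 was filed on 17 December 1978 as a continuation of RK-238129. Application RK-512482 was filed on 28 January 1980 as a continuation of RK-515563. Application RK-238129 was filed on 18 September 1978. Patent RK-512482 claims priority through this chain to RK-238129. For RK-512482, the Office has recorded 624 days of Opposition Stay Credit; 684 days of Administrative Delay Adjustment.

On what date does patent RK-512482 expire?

2001-04-18

Earliest priority filing: 18 September 1978.
Base term: 18 September 1978 + 19 years → 18 September 1997.
Opposition Stay Credit: +624 days → 4 June 1999.
Administrative Delay Adjustment: +684 days → 18 April 2001.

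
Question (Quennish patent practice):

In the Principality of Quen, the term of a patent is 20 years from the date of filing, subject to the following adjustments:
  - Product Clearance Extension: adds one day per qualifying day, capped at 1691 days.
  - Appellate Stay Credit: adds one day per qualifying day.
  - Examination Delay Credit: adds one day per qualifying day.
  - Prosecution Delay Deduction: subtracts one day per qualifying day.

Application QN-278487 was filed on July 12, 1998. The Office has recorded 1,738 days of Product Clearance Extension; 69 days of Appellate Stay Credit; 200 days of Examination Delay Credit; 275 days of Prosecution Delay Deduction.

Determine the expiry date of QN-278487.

2023-02-21

Base term: filing date + 20 years → 12 July 2018.
Product Clearance Extension: 1738 days claimed exceeds the 1691-day cap, so +1691 days → 27 February 2023.
Appellate Stay Credit: +69 days → 7 May 2023.
Examination Delay Credit: +200 days → 23 November 2023.
Prosecution Delay Deduction: −275 days → 21 February 2023.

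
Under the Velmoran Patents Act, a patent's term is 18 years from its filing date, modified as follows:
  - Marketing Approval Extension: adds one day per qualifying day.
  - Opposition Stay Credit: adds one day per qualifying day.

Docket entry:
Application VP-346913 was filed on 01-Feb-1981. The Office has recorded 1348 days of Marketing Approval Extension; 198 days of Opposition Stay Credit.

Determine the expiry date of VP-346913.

2003-04-27

Base term: filing date + 18 years → 1 February 1999.
Marketing Approval Extension: +1348 days → 11 October 2002.
Opposition Stay Credit: +198 days → 27 April 2003.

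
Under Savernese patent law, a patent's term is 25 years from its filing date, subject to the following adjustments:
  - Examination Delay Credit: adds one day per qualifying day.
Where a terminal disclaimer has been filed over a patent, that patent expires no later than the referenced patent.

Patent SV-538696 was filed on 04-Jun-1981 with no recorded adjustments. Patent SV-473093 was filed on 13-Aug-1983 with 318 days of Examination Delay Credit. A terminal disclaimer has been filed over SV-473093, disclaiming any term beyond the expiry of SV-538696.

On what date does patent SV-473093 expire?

Natural term of SV-473093:
  Base: filing + 25 years → 13 August 2008.
  Examination Delay Credit: +318 days → 27 June 2009.
Expiry of referenced patent SV-538696:
  Base: filing + 25 years → 4 June 2006.
Terminal disclaimer: SV-473093 expires on the earlier of 27 June 2009 and 4 June 2006.

2006-06-04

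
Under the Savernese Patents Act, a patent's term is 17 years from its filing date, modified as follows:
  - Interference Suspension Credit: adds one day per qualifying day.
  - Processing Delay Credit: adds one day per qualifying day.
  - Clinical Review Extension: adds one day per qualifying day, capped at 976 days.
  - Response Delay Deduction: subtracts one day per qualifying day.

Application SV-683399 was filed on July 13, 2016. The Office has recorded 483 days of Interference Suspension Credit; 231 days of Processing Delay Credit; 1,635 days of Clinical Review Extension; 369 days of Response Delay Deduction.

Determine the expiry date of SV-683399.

2037-02-23

Base term: filing date + 17 years → 13 July 2033.
Interference Suspension Credit: +483 days → 8 November 2034.
Processing Delay Credit: +231 days → 27 June 2035.
Clinical Review Extension: 1635 days claimed exceeds the 976-day cap, so +976 days → 27 February 2038.
Response Delay Deduction: −369 days → 23 February 2037.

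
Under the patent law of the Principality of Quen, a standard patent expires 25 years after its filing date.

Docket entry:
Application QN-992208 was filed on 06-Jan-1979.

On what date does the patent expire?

2004-01-06

Filing date + 25 years → 6 January 2004.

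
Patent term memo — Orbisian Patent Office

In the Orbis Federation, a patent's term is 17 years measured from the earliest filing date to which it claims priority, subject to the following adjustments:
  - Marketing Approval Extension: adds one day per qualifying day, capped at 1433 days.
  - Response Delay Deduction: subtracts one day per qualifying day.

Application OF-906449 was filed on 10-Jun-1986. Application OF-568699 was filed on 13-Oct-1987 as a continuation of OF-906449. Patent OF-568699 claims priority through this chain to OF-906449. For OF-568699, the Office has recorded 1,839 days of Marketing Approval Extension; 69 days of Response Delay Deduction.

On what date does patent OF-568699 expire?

Earliest priority filing: 10 June 1986.
Base term: 10 June 1986 + 17 years → 10 June 2003.
Marketing Approval Extension: 1839 days claimed exceeds the 1433-day cap, so +1433 days → 13 May 2007.
Response Delay Deduction: −69 days → 5 March 2007.

March 5, 2007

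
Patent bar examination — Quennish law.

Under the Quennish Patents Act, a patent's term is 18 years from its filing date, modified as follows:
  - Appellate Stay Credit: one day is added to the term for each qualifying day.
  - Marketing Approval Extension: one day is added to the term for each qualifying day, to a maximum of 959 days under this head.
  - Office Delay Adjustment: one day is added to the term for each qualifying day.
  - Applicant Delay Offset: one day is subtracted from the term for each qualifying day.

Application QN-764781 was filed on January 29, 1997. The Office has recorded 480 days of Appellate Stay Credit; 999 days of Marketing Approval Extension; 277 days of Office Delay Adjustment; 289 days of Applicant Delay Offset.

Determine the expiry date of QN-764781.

December 26, 2018

Base term: filing date + 18 years → 29 January 2015.
Appellate Stay Credit: +480 days → 23 May 2016.
Marketing Approval Extension: 999 days claimed exceeds the 959-day cap, so +959 days → 7 January 2019.
Office Delay Adjustment: +277 days → 11 October 2019.
Applicant Delay Offset: −289 days → 26 December 2018.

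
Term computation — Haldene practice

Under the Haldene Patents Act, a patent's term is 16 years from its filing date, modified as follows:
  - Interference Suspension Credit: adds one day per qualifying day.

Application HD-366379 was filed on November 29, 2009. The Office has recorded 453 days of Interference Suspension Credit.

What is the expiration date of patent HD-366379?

Base term: filing date + 16 years → 29 November 2025.
Interference Suspension Credit: +453 days → 25 February 2027.

2027-02-25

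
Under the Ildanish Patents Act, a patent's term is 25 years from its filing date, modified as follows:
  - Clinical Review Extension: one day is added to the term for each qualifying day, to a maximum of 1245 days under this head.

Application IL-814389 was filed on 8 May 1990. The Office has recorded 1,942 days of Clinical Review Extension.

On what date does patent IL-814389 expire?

Base term: filing date + 25 years → 8 May 2015.
Clinical Review Extension: 1942 days claimed exceeds the 1245-day cap, so +1245 days → 4 October 2018.

2018-10-04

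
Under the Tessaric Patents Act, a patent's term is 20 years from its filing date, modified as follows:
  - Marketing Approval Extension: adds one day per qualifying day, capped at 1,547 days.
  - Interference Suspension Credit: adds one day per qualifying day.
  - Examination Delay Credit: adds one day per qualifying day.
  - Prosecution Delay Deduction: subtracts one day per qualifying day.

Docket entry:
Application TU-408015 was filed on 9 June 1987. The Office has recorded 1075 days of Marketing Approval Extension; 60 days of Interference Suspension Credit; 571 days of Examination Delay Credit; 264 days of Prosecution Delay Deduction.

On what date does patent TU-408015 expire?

Base term: filing date + 20 years → 9 June 2007.
Marketing Approval Extension: 1075 days (within the 1547-day cap) → +1075 days → 19 May 2010.
Interference Suspension Credit: +60 days → 18 July 2010.
Examination Delay Credit: +571 days → 9 February 2012.
Prosecution Delay Deduction: −264 days → 21 May 2011.

May 21, 2011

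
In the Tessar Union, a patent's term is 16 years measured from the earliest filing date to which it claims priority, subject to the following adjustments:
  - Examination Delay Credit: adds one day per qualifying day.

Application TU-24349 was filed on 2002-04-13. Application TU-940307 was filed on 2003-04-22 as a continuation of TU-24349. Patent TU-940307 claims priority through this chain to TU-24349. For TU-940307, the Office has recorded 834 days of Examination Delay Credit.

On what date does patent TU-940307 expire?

Earliest priority filing: 13 April 2002.
Base term: 13 April 2002 + 16 years → 13 April 2018.
Examination Delay Credit: +834 days → 25 July 2020.

July 25, 2020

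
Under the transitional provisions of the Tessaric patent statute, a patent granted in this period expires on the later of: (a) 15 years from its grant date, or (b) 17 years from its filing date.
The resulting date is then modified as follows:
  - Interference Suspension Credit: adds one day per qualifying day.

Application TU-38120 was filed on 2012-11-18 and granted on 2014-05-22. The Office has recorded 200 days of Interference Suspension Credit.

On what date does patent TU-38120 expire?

(a) grant + 15 years → 22 May 2029.
(b) filing + 17 years → 18 November 2029.
Later of the two: 18 November 2029.
Interference Suspension Credit: +200 days → 6 June 2030.

2030-06-06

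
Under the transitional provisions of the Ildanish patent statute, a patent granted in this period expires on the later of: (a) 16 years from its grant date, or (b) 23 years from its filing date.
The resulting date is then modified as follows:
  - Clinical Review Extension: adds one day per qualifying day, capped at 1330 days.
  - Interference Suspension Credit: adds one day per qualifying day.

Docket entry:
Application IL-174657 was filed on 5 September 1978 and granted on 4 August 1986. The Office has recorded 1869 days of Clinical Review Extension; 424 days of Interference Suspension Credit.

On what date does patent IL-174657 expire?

May 24, 2007

(a) grant + 16 years → 4 August 2002.
(b) filing + 23 years → 5 September 2001.
Later of the two: 4 August 2002.
Clinical Review Extension: 1869 days claimed exceeds the 1330-day cap, so +1330 days → 26 March 2006.
Interference Suspension Credit: +424 days → 24 May 2007.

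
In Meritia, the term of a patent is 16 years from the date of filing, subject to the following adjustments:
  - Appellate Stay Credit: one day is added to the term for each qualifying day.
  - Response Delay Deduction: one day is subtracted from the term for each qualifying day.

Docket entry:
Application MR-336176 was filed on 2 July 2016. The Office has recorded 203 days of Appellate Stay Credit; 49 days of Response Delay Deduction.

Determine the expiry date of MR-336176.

Base term: filing date + 16 years → 2 July 2032.
Appellate Stay Credit: +203 days → 21 January 2033.
Response Delay Deduction: −49 days → 3 December 2032.

December 3, 2032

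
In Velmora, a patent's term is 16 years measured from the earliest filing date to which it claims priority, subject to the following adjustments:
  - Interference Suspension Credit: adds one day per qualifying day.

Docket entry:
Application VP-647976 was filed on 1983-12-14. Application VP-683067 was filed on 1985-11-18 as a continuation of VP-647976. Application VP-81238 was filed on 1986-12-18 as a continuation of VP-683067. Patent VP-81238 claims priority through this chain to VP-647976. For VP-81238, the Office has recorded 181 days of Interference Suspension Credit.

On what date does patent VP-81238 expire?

Earliest priority filing: 14 December 1983.
Base term: 14 December 1983 + 16 years → 14 December 1999.
Interference Suspension Credit: +181 days → 12 June 2000.

June 12, 2000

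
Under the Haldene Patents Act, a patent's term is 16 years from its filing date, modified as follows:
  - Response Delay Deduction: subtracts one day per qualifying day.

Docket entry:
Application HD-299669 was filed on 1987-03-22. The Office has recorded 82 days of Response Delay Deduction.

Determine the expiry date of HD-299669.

December 30, 2002

Base term: filing date + 16 years → 22 March 2003.
Response Delay Deduction: −82 days → 30 December 2002.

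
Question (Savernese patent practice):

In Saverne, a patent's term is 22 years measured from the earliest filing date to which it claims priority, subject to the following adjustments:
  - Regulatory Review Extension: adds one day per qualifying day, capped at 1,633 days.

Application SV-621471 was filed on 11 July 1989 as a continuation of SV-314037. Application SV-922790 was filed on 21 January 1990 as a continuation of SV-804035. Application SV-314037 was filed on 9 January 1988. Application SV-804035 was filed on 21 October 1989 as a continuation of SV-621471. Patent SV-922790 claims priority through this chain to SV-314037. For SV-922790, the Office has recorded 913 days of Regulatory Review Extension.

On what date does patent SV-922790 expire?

Earliest priority filing: 9 January 1988.
Base term: 9 January 1988 + 22 years → 9 January 2010.
Regulatory Review Extension: 913 days (within the 1633-day cap) → +913 days → 10 July 2012.

July 10, 2012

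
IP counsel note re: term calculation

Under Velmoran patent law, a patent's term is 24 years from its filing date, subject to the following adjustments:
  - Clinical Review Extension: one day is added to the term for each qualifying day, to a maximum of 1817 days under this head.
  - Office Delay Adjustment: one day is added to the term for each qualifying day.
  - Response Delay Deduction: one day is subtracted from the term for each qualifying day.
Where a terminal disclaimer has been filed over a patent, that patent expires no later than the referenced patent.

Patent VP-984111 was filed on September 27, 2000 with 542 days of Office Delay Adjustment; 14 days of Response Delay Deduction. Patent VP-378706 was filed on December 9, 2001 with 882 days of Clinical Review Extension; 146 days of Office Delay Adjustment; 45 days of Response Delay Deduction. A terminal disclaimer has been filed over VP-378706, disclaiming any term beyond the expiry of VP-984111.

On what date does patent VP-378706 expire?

Natural term of VP-378706:
  Base: filing + 24 years → 9 December 2025.
  Clinical Review Extension: 882 days (within the 1817-day cap) → +882 days → 9 May 2028.
  Office Delay Adjustment: +146 days → 2 October 2028.
  Response Delay Deduction: −45 days → 18 August 2028.
Expiry of referenced patent VP-984111:
  Base: filing + 24 years → 27 September 2024.
  Office Delay Adjustment: +542 days → 23 March 2026.
  Response Delay Deduction: −14 days → 9 March 2026.
Terminal disclaimer: VP-378706 expires on the earlier of 18 August 2028 and 9 March 2026.

March 9, 2026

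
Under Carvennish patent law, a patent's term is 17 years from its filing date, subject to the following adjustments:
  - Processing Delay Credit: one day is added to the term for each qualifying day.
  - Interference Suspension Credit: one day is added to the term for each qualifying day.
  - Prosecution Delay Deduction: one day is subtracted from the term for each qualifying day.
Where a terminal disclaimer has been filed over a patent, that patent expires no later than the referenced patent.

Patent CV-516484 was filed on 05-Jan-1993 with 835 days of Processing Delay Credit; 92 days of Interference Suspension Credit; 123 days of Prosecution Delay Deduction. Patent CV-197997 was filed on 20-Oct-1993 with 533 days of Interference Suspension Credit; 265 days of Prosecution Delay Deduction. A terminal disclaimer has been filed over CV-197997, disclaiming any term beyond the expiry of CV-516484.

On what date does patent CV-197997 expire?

Natural term of CV-197997:
  Base: filing + 17 years → 20 October 2010.
  Interference Suspension Credit: +533 days → 5 April 2012.
  Prosecution Delay Deduction: −265 days → 15 July 2011.
Expiry of referenced patent CV-516484:
  Base: filing + 17 years → 5 January 2010.
  Processing Delay Credit: +835 days → 19 April 2012.
  Interference Suspension Credit: +92 days → 20 July 2012.
  Prosecution Delay Deduction: −123 days → 19 March 2012.
Terminal disclaimer: CV-197997 expires on the earlier of 15 July 2011 and 19 March 2012.

2011-07-15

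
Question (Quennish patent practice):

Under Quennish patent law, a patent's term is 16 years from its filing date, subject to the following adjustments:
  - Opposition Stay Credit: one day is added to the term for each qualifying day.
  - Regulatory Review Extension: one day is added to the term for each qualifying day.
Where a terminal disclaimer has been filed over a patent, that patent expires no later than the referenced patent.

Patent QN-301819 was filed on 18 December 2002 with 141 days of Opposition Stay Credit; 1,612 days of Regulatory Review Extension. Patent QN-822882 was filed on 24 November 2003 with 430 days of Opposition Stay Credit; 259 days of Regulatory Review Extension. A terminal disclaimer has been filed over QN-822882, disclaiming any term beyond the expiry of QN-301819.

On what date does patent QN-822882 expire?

Natural term of QN-822882:
  Base: filing + 16 years → 24 November 2019.
  Opposition Stay Credit: +430 days → 27 January 2021.
  Regulatory Review Extension: +259 days → 13 October 2021.
Expiry of referenced patent QN-301819:
  Base: filing + 16 years → 18 December 2018.
  Opposition Stay Credit: +141 days → 8 May 2019.
  Regulatory Review Extension: +1612 days → 6 October 2023.
Terminal disclaimer: QN-822882 expires on the earlier of 13 October 2021 and 6 October 2023.

2021-10-13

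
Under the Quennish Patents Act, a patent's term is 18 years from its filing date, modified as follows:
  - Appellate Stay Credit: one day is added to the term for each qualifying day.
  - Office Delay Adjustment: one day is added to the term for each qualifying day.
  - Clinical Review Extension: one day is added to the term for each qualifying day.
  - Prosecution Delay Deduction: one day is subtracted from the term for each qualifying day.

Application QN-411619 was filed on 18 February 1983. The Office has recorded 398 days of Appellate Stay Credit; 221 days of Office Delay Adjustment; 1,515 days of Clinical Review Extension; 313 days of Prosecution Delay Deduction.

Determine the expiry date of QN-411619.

February 13, 2006

Base term: filing date + 18 years → 18 February 2001.
Appellate Stay Credit: +398 days → 23 March 2002.
Office Delay Adjustment: +221 days → 30 October 2002.
Clinical Review Extension: +1515 days → 23 December 2006.
Prosecution Delay Deduction: −313 days → 13 February 2006.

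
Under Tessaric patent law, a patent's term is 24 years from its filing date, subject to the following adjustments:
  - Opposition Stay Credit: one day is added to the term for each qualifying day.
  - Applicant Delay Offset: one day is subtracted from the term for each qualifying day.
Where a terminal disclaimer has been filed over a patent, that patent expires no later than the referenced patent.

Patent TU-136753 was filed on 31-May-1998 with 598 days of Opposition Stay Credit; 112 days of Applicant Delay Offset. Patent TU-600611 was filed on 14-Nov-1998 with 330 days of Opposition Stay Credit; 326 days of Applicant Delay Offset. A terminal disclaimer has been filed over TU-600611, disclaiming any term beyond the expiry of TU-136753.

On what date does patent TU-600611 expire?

Natural term of TU-600611:
  Base: filing + 24 years → 14 November 2022.
  Opposition Stay Credit: +330 days → 10 October 2023.
  Applicant Delay Offset: −326 days → 18 November 2022.
Expiry of referenced patent TU-136753:
  Base: filing + 24 years → 31 May 2022.
  Opposition Stay Credit: +598 days → 19 January 2024.
  Applicant Delay Offset: −112 days → 29 September 2023.
Terminal disclaimer: TU-600611 expires on the earlier of 18 November 2022 and 29 September 2023.

2022-11-18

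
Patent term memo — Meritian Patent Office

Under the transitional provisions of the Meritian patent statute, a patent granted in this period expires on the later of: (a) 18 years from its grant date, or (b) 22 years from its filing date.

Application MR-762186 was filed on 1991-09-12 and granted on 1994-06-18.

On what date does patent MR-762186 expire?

(a) grant + 18 years → 18 June 2012.
(b) filing + 22 years → 12 September 2013.
Later of the two: 12 September 2013.

2013-09-12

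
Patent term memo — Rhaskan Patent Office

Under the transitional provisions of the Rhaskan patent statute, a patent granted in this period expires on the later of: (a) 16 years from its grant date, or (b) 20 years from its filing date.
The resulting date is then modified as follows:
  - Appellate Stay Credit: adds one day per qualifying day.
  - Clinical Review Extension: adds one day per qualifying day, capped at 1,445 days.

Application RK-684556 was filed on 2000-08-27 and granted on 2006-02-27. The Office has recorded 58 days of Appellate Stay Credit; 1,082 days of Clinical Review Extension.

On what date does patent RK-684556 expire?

(a) grant + 16 years → 27 February 2022.
(b) filing + 20 years → 27 August 2020.
Later of the two: 27 February 2022.
Appellate Stay Credit: +58 days → 26 April 2022.
Clinical Review Extension: 1082 days (within the 1445-day cap) → +1082 days → 12 April 2025.

April 12, 2025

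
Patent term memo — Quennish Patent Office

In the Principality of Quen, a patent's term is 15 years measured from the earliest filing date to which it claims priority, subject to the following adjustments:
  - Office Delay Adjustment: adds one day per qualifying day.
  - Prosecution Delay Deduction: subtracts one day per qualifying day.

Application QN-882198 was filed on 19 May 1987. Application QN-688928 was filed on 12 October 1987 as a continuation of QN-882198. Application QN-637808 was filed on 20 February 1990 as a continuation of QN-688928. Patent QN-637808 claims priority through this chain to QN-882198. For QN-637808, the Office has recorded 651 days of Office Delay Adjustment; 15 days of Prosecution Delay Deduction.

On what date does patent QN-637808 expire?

February 14, 2004

Earliest priority filing: 19 May 1987.
Base term: 19 May 1987 + 15 years → 19 May 2002.
Office Delay Adjustment: +651 days → 29 February 2004.
Prosecution Delay Deduction: −15 days → 14 February 2004.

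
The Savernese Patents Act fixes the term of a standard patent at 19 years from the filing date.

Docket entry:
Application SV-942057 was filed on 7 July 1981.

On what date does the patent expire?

Filing date + 19 years → 7 July 2000.

July 7, 2000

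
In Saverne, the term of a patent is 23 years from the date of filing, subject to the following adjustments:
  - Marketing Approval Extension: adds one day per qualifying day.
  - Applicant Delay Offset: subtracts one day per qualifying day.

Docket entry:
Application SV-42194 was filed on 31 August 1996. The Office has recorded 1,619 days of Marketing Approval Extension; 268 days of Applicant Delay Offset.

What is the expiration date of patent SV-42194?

2023-05-13

Base term: filing date + 23 years → 31 August 2019.
Marketing Approval Extension: +1619 days → 5 February 2024.
Applicant Delay Offset: −268 days → 13 May 2023.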